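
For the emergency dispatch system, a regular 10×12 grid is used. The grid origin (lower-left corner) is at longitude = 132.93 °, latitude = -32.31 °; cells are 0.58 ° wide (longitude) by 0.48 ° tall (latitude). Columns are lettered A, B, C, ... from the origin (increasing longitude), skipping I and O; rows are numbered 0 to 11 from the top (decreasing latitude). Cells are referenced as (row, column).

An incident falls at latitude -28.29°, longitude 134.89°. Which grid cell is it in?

Column index: ⌊(134.89 − 132.93) / 0.58⌋ = ⌊3.379⌋ = 3 → column D
Row offset from origin: ⌊(-28.29 − -32.31) / 0.48⌋ = ⌊8.375⌋ = 8 → row 3 (counted from top)

(3, D)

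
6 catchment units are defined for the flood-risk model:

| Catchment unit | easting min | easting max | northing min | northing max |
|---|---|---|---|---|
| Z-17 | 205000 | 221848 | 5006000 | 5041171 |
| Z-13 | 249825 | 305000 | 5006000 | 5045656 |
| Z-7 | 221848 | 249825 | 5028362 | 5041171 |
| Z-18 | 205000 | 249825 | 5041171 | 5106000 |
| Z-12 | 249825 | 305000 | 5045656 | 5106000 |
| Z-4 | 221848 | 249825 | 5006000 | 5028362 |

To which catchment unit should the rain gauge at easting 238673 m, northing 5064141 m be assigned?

The point has easting = 238673 and northing = 5064141.
Only Z-18 satisfies 205000 ≤ easting ≤ 249825 and 5041171 ≤ northing ≤ 5106000.

Z-18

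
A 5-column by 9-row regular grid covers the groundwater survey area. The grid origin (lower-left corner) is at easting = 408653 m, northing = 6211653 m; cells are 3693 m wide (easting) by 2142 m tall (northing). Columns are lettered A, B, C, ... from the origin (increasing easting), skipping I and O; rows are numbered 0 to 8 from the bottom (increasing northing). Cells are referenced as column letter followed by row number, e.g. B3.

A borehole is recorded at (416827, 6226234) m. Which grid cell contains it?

C6

Column index: ⌊(416827 − 408653) / 3693⌋ = ⌊2.213⌋ = 2 → column C
Row offset from origin: ⌊(6226234 − 6211653) / 2142⌋ = ⌊6.807⌋ = 6 → row 6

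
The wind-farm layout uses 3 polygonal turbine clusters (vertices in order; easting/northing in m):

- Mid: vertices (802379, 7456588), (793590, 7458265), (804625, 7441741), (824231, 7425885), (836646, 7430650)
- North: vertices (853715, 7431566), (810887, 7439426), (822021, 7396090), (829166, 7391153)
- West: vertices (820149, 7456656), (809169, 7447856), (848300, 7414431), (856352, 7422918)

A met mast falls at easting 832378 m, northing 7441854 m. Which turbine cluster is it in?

West

Cast a ray rightward from (832378, 7441854). For each polygon, the edges (by vertex number in listed order) whose endpoints lie on opposite sides of northing = 7441854, where each meets that height, and whether that is right or left of the point:
Mid: 2–3 at easting≈804549.5 (left), 5–1 at easting≈821844.3 (left) → 0 crossings.
North: no edge straddles that height → 0 crossings.
West: 2–3 at easting≈816195.6 (left), 4–1 at easting≈836032.5 (right) → 1 crossing.
Only West has an odd count, so the point is inside West.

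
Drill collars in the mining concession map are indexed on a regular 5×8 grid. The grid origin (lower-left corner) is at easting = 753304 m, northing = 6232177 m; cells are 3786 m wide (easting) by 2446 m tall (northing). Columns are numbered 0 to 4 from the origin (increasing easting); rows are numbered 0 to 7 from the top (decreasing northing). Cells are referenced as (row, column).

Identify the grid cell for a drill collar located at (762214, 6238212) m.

Column index: ⌊(762214 − 753304) / 3786⌋ = ⌊2.353⌋ = 2
Row offset from origin: ⌊(6238212 − 6232177) / 2446⌋ = ⌊2.467⌋ = 2 → row 5 (counted from top)

(5, 2)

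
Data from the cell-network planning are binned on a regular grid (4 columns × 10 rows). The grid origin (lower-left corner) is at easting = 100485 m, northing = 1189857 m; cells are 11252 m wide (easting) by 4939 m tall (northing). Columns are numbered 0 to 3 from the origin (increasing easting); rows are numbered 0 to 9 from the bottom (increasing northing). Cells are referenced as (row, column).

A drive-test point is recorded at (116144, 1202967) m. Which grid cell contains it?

Column index: ⌊(116144 − 100485) / 11252⌋ = ⌊1.392⌋ = 1
Row offset from origin: ⌊(1202967 − 1189857) / 4939⌋ = ⌊2.654⌋ = 2 → row 2

(2, 1)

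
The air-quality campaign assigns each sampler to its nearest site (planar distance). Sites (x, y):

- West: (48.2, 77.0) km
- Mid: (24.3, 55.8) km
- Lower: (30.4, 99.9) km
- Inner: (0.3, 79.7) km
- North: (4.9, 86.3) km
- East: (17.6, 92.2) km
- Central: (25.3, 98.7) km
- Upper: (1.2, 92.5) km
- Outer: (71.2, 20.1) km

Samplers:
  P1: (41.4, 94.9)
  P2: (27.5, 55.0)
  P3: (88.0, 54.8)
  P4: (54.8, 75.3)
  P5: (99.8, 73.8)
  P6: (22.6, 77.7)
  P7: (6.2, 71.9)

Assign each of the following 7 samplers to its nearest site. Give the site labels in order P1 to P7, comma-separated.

P1 → Lower (d²=146.00)
P2 → Mid (d²=10.88)
P3 → Outer (d²=1486.33)
P4 → West (d²=46.45)
P5 → West (d²=2672.80)
P6 → East (d²=235.25)
P7 → Inner (d²=95.65)

Lower, Mid, Outer, West, West, East, Inner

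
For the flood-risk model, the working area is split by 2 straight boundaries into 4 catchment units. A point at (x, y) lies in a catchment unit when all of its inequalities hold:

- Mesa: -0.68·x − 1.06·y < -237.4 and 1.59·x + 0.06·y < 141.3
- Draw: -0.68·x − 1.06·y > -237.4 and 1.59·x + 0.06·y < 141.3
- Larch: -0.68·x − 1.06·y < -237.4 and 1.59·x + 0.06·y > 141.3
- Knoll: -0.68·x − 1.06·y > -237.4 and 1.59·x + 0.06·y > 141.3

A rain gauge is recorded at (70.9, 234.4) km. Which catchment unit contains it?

-0.68·70.9 − 1.06·234.4 = -296.676, which is < -237.4
1.59·70.9 + 0.06·234.4 = 126.795, which is < 141.3
This sign pattern matches Mesa.

Mesa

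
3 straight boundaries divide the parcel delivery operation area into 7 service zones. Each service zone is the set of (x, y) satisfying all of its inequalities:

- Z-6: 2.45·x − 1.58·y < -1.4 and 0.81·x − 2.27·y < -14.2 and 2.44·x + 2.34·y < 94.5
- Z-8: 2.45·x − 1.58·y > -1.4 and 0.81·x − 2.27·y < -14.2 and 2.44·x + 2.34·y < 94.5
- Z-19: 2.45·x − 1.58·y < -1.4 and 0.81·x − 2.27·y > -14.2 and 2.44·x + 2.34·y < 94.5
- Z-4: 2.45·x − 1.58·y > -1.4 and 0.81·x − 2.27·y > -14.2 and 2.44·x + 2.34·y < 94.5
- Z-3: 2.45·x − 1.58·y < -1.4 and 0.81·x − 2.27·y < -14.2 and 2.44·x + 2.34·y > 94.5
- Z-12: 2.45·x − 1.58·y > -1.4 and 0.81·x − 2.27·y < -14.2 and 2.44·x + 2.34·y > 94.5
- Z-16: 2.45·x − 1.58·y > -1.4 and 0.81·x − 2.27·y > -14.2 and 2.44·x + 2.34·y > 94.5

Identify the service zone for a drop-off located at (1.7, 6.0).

Z-19

2.45·1.7 − 1.58·6.0 = -5.315, which is < -1.4
0.81·1.7 − 2.27·6.0 = -12.243, which is > -14.2
2.44·1.7 + 2.34·6.0 = 18.188, which is < 94.5
This sign pattern matches Z-19.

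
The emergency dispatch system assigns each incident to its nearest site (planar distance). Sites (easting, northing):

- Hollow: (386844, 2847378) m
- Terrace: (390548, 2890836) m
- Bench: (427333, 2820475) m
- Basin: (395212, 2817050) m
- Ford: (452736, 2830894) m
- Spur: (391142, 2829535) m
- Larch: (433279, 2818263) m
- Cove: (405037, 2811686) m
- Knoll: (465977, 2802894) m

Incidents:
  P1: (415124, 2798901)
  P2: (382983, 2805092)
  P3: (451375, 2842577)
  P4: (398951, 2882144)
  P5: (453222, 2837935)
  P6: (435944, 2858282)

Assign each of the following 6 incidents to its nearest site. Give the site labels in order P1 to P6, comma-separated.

Cove, Basin, Ford, Terrace, Ford, Ford

P1 → Cove (d²=265203794.00)
P2 → Basin (d²=292542205.00)
P3 → Ford (d²=138344810.00)
P4 → Terrace (d²=146161273.00)
P5 → Ford (d²=49811877.00)
P6 → Ford (d²=1032073808.00)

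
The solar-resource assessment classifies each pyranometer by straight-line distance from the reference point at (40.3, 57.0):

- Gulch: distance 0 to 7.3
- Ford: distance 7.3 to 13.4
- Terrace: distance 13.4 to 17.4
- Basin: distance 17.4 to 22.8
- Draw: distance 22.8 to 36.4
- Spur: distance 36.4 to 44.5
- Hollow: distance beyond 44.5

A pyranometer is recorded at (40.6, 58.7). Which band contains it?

Distance = √((40.6−40.3)² + (58.7−57.0)²) = √(0.090 + 2.890) = 1.726.
0 ≤ 1.726 < 7.3 → Gulch.

Gulch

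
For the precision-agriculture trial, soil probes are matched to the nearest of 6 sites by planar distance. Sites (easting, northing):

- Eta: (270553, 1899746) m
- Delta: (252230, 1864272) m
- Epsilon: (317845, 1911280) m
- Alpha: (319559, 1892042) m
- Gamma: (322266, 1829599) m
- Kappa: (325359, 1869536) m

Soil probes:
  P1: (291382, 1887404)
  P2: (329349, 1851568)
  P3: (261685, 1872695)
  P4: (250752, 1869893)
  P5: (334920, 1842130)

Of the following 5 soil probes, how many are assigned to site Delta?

P1 → Eta
P2 → Kappa
P3 → Delta
P4 → Delta
P5 → Gamma
2 of the 5 go to Delta.

2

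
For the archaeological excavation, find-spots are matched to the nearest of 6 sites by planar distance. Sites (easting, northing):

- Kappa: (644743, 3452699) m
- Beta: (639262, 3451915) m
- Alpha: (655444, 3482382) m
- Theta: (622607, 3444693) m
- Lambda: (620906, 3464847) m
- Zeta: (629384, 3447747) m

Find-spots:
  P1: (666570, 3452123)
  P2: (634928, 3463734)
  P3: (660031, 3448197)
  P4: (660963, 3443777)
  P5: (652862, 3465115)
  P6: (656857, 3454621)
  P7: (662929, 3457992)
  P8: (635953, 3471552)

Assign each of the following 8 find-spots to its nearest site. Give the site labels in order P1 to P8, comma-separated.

P1 → Kappa (d²=476749705.00)
P2 → Beta (d²=158472317.00)
P3 → Kappa (d²=253990948.00)
P4 → Kappa (d²=342690484.00)
P5 → Kappa (d²=220075217.00)
P6 → Kappa (d²=150443080.00)
P7 → Kappa (d²=358746445.00)
P8 → Lambda (d²=271369234.00)

Kappa, Beta, Kappa, Kappa, Kappa, Kappa, Kappa, Lambda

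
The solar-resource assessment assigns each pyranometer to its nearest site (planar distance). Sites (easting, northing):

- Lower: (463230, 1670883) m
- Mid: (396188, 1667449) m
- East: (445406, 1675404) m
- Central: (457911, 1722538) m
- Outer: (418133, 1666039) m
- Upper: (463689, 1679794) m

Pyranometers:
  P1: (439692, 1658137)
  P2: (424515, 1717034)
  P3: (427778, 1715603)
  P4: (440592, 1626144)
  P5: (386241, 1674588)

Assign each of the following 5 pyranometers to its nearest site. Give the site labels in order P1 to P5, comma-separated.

P1 → East (d²=330799085.00)
P2 → Central (d²=1145586832.00)
P3 → Central (d²=956091914.00)
P4 → Outer (d²=2096017706.00)
P5 → Mid (d²=149908130.00)

East, Central, Central, Outer, Mid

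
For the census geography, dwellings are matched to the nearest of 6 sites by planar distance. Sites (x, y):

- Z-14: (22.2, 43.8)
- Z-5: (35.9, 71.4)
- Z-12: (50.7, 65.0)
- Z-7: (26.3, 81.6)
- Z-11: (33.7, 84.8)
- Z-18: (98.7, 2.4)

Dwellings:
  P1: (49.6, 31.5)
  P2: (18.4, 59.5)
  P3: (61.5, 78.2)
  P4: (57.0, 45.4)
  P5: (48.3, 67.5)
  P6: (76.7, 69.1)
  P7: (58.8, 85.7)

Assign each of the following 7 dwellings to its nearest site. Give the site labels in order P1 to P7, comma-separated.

P1 → Z-14 (d²=902.05)
P2 → Z-14 (d²=260.93)
P3 → Z-12 (d²=290.88)
P4 → Z-12 (d²=423.85)
P5 → Z-12 (d²=12.01)
P6 → Z-12 (d²=692.81)
P7 → Z-12 (d²=494.10)

Z-14, Z-14, Z-12, Z-12, Z-12, Z-12, Z-12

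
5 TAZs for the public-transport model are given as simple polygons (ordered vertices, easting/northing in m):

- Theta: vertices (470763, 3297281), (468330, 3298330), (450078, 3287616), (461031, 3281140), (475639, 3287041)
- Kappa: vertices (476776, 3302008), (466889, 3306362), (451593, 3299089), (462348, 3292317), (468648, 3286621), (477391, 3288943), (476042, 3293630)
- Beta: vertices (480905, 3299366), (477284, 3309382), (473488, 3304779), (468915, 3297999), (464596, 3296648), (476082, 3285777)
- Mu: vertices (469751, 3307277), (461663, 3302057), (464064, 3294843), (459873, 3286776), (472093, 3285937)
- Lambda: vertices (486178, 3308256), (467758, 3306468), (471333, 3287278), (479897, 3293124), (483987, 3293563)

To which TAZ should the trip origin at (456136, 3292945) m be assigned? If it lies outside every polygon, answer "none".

Cast a ray rightward from (456136, 3292945). For each polygon, the edges (by vertex number in listed order) whose endpoints lie on opposite sides of northing = 3292945, where each meets that height, and whether that is right or left of the point:
Theta: 2–3 at easting≈459156.3 (right), 5–1 at easting≈472827.7 (right) → 2 crossings.
Kappa: 3–4 at easting≈461350.6 (right), 6–7 at easting≈476239.2 (right) → 2 crossings.
Beta: 5–6 at easting≈468508.5 (right), 6–1 at easting≈478626.1 (right) → 2 crossings.
Mu: 3–4 at easting≈463077.9 (right), 5–1 at easting≈471323.9 (right) → 2 crossings.
Lambda: 2–3 at easting≈470277.3 (right), 3–4 at easting≈479634.8 (right) → 2 crossings.
All counts are even, so the point lies outside every listed polygon.

none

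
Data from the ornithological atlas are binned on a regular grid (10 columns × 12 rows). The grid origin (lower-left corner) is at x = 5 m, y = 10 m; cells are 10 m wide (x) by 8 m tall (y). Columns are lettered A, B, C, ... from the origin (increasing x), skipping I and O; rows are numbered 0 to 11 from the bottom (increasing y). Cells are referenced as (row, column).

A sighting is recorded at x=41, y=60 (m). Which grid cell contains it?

(6, D)

Column index: ⌊(41 − 5) / 10⌋ = ⌊3.600⌋ = 3 → column D
Row offset from origin: ⌊(60 − 10) / 8⌋ = ⌊6.250⌋ = 6 → row 6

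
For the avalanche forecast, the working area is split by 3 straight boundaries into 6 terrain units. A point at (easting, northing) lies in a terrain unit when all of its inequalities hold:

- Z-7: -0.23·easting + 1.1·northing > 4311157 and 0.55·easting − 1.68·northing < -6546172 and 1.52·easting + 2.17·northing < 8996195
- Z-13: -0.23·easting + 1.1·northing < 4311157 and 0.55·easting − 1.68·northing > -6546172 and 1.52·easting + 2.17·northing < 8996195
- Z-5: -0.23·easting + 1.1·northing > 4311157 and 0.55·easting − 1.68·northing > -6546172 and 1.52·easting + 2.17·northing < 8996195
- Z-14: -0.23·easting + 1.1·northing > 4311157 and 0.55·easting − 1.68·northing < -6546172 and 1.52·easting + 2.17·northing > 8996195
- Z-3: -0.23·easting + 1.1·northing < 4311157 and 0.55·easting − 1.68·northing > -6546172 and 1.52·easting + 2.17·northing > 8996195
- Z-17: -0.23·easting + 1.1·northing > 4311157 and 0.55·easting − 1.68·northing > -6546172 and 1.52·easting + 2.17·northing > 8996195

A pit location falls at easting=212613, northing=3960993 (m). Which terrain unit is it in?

-0.23·212613 + 1.1·3960993 = 4308191.310, which is < 4311157
0.55·212613 − 1.68·3960993 = -6537531.090, which is > -6546172
1.52·212613 + 2.17·3960993 = 8918526.570, which is < 8996195
This sign pattern matches Z-13.

Z-13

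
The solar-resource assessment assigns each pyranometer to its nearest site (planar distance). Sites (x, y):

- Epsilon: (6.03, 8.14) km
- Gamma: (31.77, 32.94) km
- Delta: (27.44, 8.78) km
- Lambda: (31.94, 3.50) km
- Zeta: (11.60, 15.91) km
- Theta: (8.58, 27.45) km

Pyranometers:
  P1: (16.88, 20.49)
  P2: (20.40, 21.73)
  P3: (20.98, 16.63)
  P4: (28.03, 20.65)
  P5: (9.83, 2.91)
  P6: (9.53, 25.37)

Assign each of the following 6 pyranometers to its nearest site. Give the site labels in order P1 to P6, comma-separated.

P1 → Zeta (d²=48.85)
P2 → Zeta (d²=111.31)
P3 → Zeta (d²=88.50)
P4 → Delta (d²=141.24)
P5 → Epsilon (d²=41.79)
P6 → Theta (d²=5.23)

Zeta, Zeta, Zeta, Delta, Epsilon, Theta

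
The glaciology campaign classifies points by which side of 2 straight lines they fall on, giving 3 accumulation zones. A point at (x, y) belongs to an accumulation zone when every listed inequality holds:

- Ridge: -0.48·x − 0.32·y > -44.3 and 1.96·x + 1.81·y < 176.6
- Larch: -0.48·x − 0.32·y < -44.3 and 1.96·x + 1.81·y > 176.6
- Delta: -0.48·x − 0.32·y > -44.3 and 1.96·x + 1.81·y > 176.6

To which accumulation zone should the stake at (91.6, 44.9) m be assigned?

-0.48·91.6 − 0.32·44.9 = -58.336, which is < -44.3
1.96·91.6 + 1.81·44.9 = 260.805, which is > 176.6
This sign pattern matches Larch.

Larch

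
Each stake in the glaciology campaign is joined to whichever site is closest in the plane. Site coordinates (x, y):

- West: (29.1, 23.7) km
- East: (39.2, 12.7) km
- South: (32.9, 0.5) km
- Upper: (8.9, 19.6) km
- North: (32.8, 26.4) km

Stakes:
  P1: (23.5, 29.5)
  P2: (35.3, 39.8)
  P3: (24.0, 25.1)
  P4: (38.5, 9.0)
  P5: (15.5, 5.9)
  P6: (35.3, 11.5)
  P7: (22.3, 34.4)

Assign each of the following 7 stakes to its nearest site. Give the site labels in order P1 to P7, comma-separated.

West, North, West, East, Upper, East, West

P1 → West (d²=65.00)
P2 → North (d²=185.81)
P3 → West (d²=27.97)
P4 → East (d²=14.18)
P5 → Upper (d²=231.25)
P6 → East (d²=16.65)
P7 → West (d²=160.73)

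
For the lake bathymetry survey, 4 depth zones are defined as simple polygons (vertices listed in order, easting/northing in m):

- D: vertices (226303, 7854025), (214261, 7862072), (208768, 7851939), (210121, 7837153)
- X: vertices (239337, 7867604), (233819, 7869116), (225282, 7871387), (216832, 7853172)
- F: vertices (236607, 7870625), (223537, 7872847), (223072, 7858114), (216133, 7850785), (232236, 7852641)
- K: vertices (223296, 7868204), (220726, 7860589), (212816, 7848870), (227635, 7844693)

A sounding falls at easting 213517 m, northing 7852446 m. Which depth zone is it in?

D

Cast a ray rightward from (213517, 7852446). For each polygon, the edges (by vertex number in listed order) whose endpoints lie on opposite sides of northing = 7852446, where each meets that height, and whether that is right or left of the point:
D: 2–3 at easting≈209042.8 (left), 4–1 at easting≈224788.6 (right) → 1 crossing.
X: no edge straddles that height → 0 crossings.
F: 3–4 at easting≈217705.6 (right), 4–5 at easting≈230544.1 (right) → 2 crossings.
K: 2–3 at easting≈215229.7 (right), 4–1 at easting≈226204.2 (right) → 2 crossings.
Only D has an odd count, so the point is inside D.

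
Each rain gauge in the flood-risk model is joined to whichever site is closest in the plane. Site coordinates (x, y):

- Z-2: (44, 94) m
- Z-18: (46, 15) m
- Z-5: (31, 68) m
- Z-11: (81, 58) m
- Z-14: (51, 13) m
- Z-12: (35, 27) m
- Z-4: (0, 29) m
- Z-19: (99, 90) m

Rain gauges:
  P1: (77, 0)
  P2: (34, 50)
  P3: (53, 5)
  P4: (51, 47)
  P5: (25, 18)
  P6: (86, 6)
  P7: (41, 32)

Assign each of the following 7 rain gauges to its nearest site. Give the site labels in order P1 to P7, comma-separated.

Z-14, Z-5, Z-14, Z-12, Z-12, Z-14, Z-12

P1 → Z-14 (d²=845.00)
P2 → Z-5 (d²=333.00)
P3 → Z-14 (d²=68.00)
P4 → Z-12 (d²=656.00)
P5 → Z-12 (d²=181.00)
P6 → Z-14 (d²=1274.00)
P7 → Z-12 (d²=61.00)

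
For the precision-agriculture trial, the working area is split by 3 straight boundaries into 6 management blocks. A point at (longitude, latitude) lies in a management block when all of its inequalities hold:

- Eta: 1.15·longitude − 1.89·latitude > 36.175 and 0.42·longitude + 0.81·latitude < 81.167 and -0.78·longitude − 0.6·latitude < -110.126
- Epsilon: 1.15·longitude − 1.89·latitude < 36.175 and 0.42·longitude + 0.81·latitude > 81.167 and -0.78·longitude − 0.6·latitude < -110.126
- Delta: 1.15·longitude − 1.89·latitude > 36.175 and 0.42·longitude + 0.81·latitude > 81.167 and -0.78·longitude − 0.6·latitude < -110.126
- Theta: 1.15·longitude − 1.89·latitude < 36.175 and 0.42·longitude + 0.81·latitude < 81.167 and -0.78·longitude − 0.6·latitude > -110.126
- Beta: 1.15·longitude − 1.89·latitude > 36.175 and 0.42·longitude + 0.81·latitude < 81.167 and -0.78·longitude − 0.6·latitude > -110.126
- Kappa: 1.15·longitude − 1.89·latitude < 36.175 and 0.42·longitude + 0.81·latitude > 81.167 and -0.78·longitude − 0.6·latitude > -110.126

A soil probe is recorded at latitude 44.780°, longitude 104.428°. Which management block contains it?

Theta

1.15·104.428 − 1.89·44.780 = 35.458, which is < 36.175
0.42·104.428 + 0.81·44.780 = 80.132, which is < 81.167
-0.78·104.428 − 0.6·44.780 = -108.322, which is > -110.126
This sign pattern matches Theta.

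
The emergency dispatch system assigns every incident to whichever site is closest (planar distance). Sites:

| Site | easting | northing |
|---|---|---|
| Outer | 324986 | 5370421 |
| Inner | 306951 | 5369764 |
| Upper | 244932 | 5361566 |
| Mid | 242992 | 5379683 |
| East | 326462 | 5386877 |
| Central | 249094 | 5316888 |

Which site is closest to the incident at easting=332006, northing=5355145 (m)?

Outer

Squared distances to each site:
Outer: 282636576.000; Inner: 841468186.000; Upper: 7623110717.000; Mid: 8525605640.000; East: 1037655760.000; Central: 8337997793.000.
Minimum at Outer.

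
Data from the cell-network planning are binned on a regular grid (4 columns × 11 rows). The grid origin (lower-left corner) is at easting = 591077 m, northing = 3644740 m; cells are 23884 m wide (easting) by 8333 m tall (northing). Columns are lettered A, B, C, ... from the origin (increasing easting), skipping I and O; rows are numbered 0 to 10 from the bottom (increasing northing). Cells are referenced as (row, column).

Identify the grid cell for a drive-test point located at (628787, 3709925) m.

(7, B)

Column index: ⌊(628787 − 591077) / 23884⌋ = ⌊1.579⌋ = 1 → column B
Row offset from origin: ⌊(3709925 − 3644740) / 8333⌋ = ⌊7.823⌋ = 7 → row 7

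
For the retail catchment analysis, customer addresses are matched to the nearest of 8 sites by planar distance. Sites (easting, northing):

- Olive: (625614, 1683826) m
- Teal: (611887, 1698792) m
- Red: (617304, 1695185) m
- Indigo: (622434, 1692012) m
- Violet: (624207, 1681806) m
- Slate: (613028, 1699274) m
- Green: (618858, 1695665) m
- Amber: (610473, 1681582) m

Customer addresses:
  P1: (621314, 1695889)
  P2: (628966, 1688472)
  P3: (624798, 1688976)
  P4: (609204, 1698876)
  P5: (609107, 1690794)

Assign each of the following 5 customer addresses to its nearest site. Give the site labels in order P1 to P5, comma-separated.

Green, Olive, Indigo, Teal, Teal

P1 → Green (d²=6082112.00)
P2 → Olive (d²=32821220.00)
P3 → Indigo (d²=14805792.00)
P4 → Teal (d²=7205545.00)
P5 → Teal (d²=71696404.00)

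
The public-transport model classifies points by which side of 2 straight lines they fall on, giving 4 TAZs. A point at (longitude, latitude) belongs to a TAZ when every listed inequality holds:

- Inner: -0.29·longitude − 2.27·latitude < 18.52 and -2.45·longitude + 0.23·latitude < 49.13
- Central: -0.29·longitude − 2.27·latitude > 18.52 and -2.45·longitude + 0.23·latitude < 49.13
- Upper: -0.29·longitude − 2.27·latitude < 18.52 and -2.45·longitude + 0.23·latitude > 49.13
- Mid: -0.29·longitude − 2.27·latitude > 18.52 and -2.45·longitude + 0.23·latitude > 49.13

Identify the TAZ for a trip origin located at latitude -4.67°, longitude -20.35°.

-0.29·-20.35 − 2.27·-4.67 = 16.502, which is < 18.52
-2.45·-20.35 + 0.23·-4.67 = 48.783, which is < 49.13
This sign pattern matches Inner.

Inner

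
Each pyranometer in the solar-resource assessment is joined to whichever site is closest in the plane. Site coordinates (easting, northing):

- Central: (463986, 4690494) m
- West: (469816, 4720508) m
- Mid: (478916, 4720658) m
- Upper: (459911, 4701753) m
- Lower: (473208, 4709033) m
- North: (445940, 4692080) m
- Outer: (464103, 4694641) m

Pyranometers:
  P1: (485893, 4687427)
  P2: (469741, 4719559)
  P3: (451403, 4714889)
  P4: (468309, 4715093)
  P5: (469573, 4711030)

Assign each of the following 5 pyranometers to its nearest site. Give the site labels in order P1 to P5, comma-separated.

Central, West, Upper, West, Lower

P1 → Central (d²=489323138.00)
P2 → West (d²=906226.00)
P3 → Upper (d²=244940560.00)
P4 → West (d²=31593274.00)
P5 → Lower (d²=17201234.00)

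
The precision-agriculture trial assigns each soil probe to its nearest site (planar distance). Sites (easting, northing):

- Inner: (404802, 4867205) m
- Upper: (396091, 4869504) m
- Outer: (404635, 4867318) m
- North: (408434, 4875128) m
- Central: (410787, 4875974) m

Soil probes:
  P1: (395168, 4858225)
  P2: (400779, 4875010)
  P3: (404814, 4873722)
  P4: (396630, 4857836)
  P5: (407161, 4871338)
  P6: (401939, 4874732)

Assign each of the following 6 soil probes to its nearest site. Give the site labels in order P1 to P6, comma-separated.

P1 → Upper (d²=128067770.00)
P2 → Upper (d²=52293380.00)
P3 → North (d²=15081236.00)
P4 → Upper (d²=136432745.00)
P5 → North (d²=15984629.00)
P6 → North (d²=42341841.00)

Upper, Upper, North, Upper, North, North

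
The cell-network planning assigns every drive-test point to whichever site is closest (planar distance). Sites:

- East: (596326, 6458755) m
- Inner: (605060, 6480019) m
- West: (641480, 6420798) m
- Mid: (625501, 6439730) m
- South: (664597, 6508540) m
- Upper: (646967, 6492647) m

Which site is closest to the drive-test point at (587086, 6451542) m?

Squared distances to each site:
East: 137404969.000; Inner: 1134004205.000; West: 3903900772.000; Mid: 1615235569.000; South: 9256727125.000; Upper: 5275355186.000.
Minimum at East.

East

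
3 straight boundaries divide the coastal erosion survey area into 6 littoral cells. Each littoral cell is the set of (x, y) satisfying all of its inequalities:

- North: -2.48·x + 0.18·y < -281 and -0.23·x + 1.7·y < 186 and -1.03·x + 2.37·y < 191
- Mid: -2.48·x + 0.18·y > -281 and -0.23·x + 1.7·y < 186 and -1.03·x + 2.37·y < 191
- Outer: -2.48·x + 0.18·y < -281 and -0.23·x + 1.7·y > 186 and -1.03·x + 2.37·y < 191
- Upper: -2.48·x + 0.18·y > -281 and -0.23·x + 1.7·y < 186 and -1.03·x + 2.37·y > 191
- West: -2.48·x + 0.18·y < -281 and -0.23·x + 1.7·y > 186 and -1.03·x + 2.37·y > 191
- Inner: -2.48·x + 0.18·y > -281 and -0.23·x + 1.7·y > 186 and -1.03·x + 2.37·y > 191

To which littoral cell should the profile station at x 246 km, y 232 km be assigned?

-2.48·246 + 0.18·232 = -568.320, which is < -281
-0.23·246 + 1.7·232 = 337.820, which is > 186
-1.03·246 + 2.37·232 = 296.460, which is > 191
This sign pattern matches West.

West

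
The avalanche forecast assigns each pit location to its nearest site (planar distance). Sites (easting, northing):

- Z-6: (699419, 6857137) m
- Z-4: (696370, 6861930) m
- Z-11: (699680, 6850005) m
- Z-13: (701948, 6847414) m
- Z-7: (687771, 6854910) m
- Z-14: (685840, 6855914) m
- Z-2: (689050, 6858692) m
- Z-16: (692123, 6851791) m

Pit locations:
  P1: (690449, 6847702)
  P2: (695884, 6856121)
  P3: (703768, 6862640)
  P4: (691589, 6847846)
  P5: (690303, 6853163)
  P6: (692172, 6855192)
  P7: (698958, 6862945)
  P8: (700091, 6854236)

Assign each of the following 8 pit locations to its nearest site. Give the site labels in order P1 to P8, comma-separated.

P1 → Z-16 (d²=19522197.00)
P2 → Z-6 (d²=13528481.00)
P3 → Z-6 (d²=49196810.00)
P4 → Z-16 (d²=15848181.00)
P5 → Z-16 (d²=5194784.00)
P6 → Z-16 (d²=11569202.00)
P7 → Z-4 (d²=7727969.00)
P8 → Z-6 (d²=8867385.00)

Z-16, Z-6, Z-6, Z-16, Z-16, Z-16, Z-4, Z-6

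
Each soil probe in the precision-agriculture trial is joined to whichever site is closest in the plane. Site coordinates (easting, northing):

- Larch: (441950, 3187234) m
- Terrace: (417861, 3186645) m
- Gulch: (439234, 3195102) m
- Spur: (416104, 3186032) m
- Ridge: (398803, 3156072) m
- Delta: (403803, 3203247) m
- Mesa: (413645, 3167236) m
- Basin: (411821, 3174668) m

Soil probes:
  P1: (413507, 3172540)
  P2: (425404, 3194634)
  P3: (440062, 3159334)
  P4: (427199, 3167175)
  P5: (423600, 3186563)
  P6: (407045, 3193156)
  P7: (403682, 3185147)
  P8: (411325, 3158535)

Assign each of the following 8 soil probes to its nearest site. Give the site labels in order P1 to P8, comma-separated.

Basin, Terrace, Mesa, Mesa, Terrace, Delta, Spur, Mesa

P1 → Basin (d²=7370980.00)
P2 → Terrace (d²=120720970.00)
P3 → Mesa (d²=760299493.00)
P4 → Mesa (d²=183714637.00)
P5 → Terrace (d²=32942845.00)
P6 → Delta (d²=112338845.00)
P7 → Spur (d²=155089309.00)
P8 → Mesa (d²=81089801.00)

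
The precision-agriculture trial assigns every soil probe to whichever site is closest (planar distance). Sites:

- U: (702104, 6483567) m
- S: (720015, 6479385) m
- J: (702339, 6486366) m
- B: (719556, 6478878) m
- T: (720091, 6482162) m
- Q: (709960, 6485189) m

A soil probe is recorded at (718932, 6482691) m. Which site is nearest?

Squared distances to each site:
U: 283948960.000; S: 12102525.000; J: 288833274.000; B: 14928345.000; T: 1623122.000; Q: 86736788.000.
Minimum at T.

T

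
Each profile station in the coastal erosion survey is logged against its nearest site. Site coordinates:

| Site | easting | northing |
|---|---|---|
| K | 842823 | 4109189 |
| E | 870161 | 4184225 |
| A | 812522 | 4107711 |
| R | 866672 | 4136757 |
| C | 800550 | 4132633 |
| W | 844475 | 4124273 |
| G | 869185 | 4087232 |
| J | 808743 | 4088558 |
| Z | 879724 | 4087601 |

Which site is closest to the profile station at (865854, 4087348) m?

G

Squared distances to each site:
K: 1007456242.000; E: 9403703378.000; A: 3258953993.000; R: 2441918405.000; C: 6315343641.000; W: 1820517266.000; G: 11109017.000; J: 3263130421.000; Z: 192440909.000.
Minimum at G.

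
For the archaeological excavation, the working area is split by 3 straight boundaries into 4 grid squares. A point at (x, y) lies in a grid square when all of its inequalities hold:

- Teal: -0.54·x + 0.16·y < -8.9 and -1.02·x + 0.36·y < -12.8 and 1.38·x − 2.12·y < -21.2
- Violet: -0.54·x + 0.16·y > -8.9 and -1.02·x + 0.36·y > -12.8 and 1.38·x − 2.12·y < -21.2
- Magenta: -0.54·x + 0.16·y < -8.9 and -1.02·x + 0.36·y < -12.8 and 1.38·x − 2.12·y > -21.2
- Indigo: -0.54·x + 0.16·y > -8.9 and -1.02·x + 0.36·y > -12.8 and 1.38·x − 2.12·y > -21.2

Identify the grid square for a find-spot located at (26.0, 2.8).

Magenta

-0.54·26.0 + 0.16·2.8 = -13.592, which is < -8.9
-1.02·26.0 + 0.36·2.8 = -25.512, which is < -12.8
1.38·26.0 − 2.12·2.8 = 29.944, which is > -21.2
This sign pattern matches Magenta.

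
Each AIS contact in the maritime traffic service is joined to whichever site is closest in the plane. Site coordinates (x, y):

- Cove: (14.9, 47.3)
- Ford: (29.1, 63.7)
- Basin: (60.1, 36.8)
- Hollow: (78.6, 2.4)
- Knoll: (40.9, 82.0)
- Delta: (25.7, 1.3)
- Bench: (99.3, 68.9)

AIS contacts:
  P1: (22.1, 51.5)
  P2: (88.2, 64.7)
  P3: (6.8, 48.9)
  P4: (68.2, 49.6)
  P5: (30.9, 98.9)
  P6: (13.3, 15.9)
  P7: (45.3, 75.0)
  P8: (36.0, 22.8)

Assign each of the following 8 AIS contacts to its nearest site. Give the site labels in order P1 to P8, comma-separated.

Cove, Bench, Cove, Basin, Knoll, Delta, Knoll, Delta

P1 → Cove (d²=69.48)
P2 → Bench (d²=140.85)
P3 → Cove (d²=68.17)
P4 → Basin (d²=229.45)
P5 → Knoll (d²=385.61)
P6 → Delta (d²=366.92)
P7 → Knoll (d²=68.36)
P8 → Delta (d²=568.34)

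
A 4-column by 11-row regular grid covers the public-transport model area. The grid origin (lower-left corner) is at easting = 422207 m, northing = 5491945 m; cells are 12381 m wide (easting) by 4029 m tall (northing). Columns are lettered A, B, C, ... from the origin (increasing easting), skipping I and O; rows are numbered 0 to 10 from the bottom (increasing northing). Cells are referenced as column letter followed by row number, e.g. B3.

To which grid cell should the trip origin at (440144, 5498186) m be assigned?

B1

Column index: ⌊(440144 − 422207) / 12381⌋ = ⌊1.449⌋ = 1 → column B
Row offset from origin: ⌊(5498186 − 5491945) / 4029⌋ = ⌊1.549⌋ = 1 → row 1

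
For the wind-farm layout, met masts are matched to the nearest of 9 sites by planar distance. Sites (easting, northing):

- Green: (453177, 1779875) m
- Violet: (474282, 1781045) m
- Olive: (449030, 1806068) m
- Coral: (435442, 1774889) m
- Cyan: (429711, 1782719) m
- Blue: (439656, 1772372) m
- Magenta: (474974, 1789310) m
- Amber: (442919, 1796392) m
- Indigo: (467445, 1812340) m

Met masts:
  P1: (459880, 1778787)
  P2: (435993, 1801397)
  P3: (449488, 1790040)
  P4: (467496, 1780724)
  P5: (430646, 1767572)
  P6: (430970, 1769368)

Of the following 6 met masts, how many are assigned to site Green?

1

P1 → Green
P2 → Amber
P3 → Amber
P4 → Violet
P5 → Coral
P6 → Coral
1 of the 6 goes to Green.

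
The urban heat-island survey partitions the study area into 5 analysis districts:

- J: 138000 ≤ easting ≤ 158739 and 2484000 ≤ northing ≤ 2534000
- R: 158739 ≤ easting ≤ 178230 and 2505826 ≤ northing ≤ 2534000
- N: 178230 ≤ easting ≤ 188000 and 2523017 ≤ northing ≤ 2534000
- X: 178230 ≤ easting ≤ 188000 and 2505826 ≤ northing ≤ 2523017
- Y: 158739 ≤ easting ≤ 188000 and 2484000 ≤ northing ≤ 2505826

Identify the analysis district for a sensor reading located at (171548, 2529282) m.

The point has easting = 171548 and northing = 2529282.
Only R satisfies 158739 ≤ easting ≤ 178230 and 2505826 ≤ northing ≤ 2534000.

R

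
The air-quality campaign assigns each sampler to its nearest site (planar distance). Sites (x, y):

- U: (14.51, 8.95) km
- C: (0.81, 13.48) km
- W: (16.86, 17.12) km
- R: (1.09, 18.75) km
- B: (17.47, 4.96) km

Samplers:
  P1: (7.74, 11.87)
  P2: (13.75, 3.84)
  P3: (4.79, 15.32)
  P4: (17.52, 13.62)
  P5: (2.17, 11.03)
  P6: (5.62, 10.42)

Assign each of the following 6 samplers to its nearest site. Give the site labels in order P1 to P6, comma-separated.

C, B, C, W, C, C

P1 → C (d²=50.62)
P2 → B (d²=15.09)
P3 → C (d²=19.23)
P4 → W (d²=12.69)
P5 → C (d²=7.85)
P6 → C (d²=32.50)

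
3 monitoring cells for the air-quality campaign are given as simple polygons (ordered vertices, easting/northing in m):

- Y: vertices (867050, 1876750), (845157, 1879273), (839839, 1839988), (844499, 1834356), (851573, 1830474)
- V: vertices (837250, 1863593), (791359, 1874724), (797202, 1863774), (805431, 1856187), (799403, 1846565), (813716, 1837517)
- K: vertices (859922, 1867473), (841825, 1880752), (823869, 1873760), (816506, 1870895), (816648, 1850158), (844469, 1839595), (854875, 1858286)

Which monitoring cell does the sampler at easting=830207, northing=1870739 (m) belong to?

Cast a ray rightward from (830207, 1870739). For each polygon, the edges (by vertex number in listed order) whose endpoints lie on opposite sides of northing = 1870739, where each meets that height, and whether that is right or left of the point:
Y: 2–3 at easting≈844001.8 (right), 5–1 at easting≈865039.6 (right) → 2 crossings.
V: 1–2 at easting≈807788.4 (left), 2–3 at easting≈793485.4 (left) → 0 crossings.
K: 1–2 at easting≈855471.0 (right), 4–5 at easting≈816507.1 (left) → 1 crossing.
Only K has an odd count, so the point is inside K.

K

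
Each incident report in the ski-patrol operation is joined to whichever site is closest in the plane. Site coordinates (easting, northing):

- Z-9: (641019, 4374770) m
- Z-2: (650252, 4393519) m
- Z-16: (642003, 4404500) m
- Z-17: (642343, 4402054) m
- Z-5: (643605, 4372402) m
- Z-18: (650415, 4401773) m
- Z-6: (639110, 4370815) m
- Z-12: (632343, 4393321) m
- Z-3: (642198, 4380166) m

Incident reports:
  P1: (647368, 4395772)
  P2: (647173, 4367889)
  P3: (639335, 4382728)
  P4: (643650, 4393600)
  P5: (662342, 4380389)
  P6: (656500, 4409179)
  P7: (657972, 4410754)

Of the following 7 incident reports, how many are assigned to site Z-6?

0

P1 → Z-2
P2 → Z-5
P3 → Z-3
P4 → Z-2
P5 → Z-2
P6 → Z-18
P7 → Z-18
0 of the 7 go to Z-6.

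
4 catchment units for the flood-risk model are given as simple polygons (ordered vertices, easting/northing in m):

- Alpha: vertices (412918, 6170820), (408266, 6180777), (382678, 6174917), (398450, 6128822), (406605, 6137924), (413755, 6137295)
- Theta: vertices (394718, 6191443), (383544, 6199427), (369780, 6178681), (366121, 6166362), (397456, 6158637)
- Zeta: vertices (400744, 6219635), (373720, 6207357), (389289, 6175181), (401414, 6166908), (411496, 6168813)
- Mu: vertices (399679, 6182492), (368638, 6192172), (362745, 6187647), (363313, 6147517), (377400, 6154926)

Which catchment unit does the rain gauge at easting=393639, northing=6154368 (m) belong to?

Cast a ray rightward from (393639, 6154368). For each polygon, the edges (by vertex number in listed order) whose endpoints lie on opposite sides of northing = 6154368, where each meets that height, and whether that is right or left of the point:
Alpha: 3–4 at easting≈389709.1 (left), 6–1 at easting≈413328.7 (right) → 1 crossing.
Theta: no edge straddles that height → 0 crossings.
Zeta: no edge straddles that height → 0 crossings.
Mu: 3–4 at easting≈363216.0 (left), 4–5 at easting≈376339.1 (left) → 0 crossings.
Only Alpha has an odd count, so the point is inside Alpha.

Alpha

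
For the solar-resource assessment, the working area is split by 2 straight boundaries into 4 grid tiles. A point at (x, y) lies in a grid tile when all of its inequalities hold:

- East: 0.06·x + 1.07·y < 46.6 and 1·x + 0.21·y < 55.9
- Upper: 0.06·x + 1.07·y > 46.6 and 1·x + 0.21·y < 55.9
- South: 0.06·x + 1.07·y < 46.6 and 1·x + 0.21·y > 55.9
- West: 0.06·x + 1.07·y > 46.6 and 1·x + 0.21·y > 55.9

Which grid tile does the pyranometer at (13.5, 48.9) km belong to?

0.06·13.5 + 1.07·48.9 = 53.133, which is > 46.6
1·13.5 + 0.21·48.9 = 23.769, which is < 55.9
This sign pattern matches Upper.

Upper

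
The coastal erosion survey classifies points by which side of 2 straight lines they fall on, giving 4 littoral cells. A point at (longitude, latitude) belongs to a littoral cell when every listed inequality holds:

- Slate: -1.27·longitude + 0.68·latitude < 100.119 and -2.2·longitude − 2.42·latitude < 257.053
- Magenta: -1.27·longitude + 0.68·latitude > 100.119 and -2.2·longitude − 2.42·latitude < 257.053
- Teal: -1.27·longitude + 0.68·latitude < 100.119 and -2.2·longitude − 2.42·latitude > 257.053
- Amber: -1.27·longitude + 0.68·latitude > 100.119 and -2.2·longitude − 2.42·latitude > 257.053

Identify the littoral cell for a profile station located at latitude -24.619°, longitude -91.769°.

-1.27·-91.769 + 0.68·-24.619 = 99.806, which is < 100.119
-2.2·-91.769 − 2.42·-24.619 = 261.470, which is > 257.053
This sign pattern matches Teal.

Teal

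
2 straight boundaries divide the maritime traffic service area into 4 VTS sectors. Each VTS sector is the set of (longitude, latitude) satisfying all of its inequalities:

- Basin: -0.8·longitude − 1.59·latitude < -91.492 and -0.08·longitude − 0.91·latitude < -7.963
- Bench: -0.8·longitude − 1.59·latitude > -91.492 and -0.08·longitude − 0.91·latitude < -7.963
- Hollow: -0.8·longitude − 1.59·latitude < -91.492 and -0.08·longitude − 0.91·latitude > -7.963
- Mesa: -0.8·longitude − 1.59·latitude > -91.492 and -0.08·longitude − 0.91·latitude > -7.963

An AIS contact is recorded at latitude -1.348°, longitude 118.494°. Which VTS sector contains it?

-0.8·118.494 − 1.59·-1.348 = -92.652, which is < -91.492
-0.08·118.494 − 0.91·-1.348 = -8.253, which is < -7.963
This sign pattern matches Basin.

Basin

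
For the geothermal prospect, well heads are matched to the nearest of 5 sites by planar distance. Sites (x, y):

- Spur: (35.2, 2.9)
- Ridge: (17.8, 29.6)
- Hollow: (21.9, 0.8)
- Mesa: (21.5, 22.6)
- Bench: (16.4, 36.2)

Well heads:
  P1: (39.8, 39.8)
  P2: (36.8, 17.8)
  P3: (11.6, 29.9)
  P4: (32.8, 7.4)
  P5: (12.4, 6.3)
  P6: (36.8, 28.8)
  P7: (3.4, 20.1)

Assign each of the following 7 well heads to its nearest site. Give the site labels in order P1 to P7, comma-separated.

P1 → Bench (d²=560.52)
P2 → Spur (d²=224.57)
P3 → Ridge (d²=38.53)
P4 → Spur (d²=26.01)
P5 → Hollow (d²=120.50)
P6 → Mesa (d²=272.53)
P7 → Ridge (d²=297.61)

Bench, Spur, Ridge, Spur, Hollow, Mesa, Ridge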